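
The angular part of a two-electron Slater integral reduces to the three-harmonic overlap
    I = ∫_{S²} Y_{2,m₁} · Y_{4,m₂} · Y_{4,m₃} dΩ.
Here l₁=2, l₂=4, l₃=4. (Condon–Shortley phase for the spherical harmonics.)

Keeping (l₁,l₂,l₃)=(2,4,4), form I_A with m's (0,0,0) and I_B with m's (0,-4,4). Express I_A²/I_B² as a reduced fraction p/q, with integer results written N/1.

Shared (l₁,l₂,l₃)=(2,4,4): N and (l;000)² cancel in I_A²/I_B².
A: Δ = 2!·2!·6!/11! = 1/13860; Racah Σ t=0..2: t=0:+1/192 t=1:−1/36 t=2:+1/192 = -5/288; ⇒ 3j(2 4 4; 0 0 0)² = 20/693, sgn -1
B: Δ = 2!·2!·6!/11! = 1/13860; Racah Σ t=0..0: t=0:+1/2880 = 1/2880; ⇒ 3j(2 4 4; 0 -4 4)² = 28/495, sgn +1
I_A²/I_B² = (20/693)/(28/495) = 25/49

25/49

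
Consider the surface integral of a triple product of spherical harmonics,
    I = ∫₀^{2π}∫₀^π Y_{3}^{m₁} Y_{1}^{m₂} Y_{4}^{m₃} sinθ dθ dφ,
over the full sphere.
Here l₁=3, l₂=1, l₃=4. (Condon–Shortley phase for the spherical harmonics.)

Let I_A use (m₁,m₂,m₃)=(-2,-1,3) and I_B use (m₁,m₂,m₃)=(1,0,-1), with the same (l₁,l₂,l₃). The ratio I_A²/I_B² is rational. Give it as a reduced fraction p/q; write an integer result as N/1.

7/5

Shared (l₁,l₂,l₃)=(3,1,4): N and (l;000)² cancel in I_A²/I_B².
A: Δ = 0!·6!·2!/9! = 1/252; Racah Σ t=0..0: t=0:+1/240 = 1/240; ⇒ 3j(3 1 4; -2 -1 3)² = 1/12, sgn -1
B: Δ = 0!·6!·2!/9! = 1/252; Racah Σ t=0..0: t=0:+1/48 = 1/48; ⇒ 3j(3 1 4; 1 0 -1)² = 5/84, sgn -1
I_A²/I_B² = (1/12)/(5/84) = 7/5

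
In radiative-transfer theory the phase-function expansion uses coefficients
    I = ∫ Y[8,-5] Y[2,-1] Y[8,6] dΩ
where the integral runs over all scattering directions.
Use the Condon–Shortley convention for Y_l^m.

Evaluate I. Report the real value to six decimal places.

0.193241

Rules hold: Σm=0, L=18 even, 6≤8≤10.
N = 17·5·17 = 1445
Δ = 2!·14!·2!/19! = 1/348840
Racah Σ t=0..2: t=0:+1/116121600 t=1:−1/25401600 t=2:+1/116121600 = -1/45158400
⇒ 3j(8 2 8; 0 0 0)² = 24/1615, sgn -1
Racah Σ t=0..1: t=0:+1/12454041600 t=1:−1/1916006400 = -1/2264371200
⇒ 3j(8 2 8; -5 -1 6)² = 847/38760, sgn -1
4πI² = N·(3j₀)²·(3jₘ)² = 847/1805
I = +1·√(0.469252/4π) = 0.19324051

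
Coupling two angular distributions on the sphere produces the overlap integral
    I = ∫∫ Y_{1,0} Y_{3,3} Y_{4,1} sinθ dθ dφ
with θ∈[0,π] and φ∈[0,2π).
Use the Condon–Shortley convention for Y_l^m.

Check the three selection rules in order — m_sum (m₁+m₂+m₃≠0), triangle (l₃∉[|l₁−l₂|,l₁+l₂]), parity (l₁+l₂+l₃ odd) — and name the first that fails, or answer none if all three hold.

m_sum

m₁+m₂+m₃ = 0 + 3 + 1 = 4  ✗
triangle: |1−3|=2 ≤ l₃=4 ≤ 1+3=4
parity: l₁+l₂+l₃ = 8 is even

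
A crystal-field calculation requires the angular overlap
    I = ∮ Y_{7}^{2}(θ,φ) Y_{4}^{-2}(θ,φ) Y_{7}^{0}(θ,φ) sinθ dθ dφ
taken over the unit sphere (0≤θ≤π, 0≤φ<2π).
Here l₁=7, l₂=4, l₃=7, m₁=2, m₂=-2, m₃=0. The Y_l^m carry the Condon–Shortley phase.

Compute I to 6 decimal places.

Rules hold: Σm=0, L=18 even, 3≤7≤11.
N = 15·9·15 = 2025
Δ = 4!·10!·4!/19! = 1/58198140
Racah Σ t=0..4: t=0:+1/17418240 t=1:−1/622080 t=2:+1/230400 t=3:−1/622080 t=4:+1/17418240 = 1/806400
⇒ 3j(7 4 7; 0 0 0)² = 2268/230945, sgn -1
Racah Σ t=0..2: t=0:+1/1382400 t=1:−1/622080 t=2:+1/2903040 = -47/87091200
⇒ 3j(7 4 7; 2 -2 0)² = 2209/277134, sgn +1
4πI² = N·(3j₀)²·(3jₘ)² = 338175810/2133423721
I = -1·√(0.158513/4π) = -0.11231242

-0.112312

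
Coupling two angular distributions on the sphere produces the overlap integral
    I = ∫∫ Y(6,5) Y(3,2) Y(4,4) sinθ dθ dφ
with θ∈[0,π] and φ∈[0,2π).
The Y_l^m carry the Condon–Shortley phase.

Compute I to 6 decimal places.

0.000000

m-sum = 5 + 2 + 4 = 11 ≠ 0 ⇒ I = 0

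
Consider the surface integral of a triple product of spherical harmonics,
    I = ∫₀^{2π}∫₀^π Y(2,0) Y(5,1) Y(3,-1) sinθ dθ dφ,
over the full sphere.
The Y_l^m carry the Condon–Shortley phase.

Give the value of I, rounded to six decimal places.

-0.227318

Rules hold: Σm=0, L=10 even, 3≤3≤7.
N = 5·11·7 = 385
Δ = 4!·0!·6!/11! = 1/2310
Racah Σ t=2..2: t=2:+1/144 = 1/144
⇒ 3j(2 5 3; 0 0 0)² = 10/231, sgn -1
Racah Σ t=2..2: t=2:+1/192 = 1/192
⇒ 3j(2 5 3; 0 1 -1)² = 3/77, sgn +1
4πI² = N·(3j₀)²·(3jₘ)² = 50/77
I = -1·√(0.649351/4π) = -0.22731846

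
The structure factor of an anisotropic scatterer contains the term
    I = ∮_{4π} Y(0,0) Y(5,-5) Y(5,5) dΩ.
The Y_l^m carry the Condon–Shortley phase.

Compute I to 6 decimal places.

m-sum 0 ✓  L=10 even ✓  5≤5≤5 ✓
Π(2lᵢ+1) = 1×11×11 = 121
triangle coeff Δ(0,5,5) = 1/11
Σ_t [0,0]: t=0:+1/14400 = 1/14400
(3j)²=1/11 [(0 5 5; 0 0 0)], sign=-1
Σ_t [0,0]: t=0:+1/3628800 = 1/3628800
(3j)²=1/11 [(0 5 5; 0 -5 5)], sign=+1
⇒ 4πI² = 1/1
I = (-1)√(1/1/(4π)) = -0.28209479

-0.282095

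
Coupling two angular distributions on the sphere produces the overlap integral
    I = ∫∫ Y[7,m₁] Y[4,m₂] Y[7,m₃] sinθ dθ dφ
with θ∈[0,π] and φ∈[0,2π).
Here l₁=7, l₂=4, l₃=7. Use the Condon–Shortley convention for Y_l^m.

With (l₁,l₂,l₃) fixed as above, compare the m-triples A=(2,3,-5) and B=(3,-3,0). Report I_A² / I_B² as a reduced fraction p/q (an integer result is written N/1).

77/27

l's match ⇒ only the (l;m) 3-j factors differ between A and B.
A: triangle coeff Δ(7,4,7) = 1/58198140; Σ_t [3,4]: t=3:−1/11612160 t=4:+1/52254720 = -1/14929920; (3j)²=1225/75582 [(7 4 7; 2 3 -5)], sign=-1
B: triangle coeff Δ(7,4,7) = 1/58198140; Σ_t [0,1]: t=0:+1/2488320 t=1:−1/4354560 = 1/5806080; (3j)²=525/92378 [(7 4 7; 3 -3 0)], sign=-1
I_A²/I_B² = (1225/75582)/(525/92378) = 77/27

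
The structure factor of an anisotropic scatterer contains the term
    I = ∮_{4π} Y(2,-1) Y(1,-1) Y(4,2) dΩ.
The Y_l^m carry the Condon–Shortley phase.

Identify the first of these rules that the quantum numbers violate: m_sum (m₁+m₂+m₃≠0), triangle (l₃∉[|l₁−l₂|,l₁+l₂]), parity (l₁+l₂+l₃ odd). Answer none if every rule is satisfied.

m₁+m₂+m₃ = -1 − 1 + 2 = 0  ✓
triangle: |2−1|=1 ≤ l₃=4 ≤ 2+1=3  ✗
parity: l₁+l₂+l₃ = 7 is odd

triangle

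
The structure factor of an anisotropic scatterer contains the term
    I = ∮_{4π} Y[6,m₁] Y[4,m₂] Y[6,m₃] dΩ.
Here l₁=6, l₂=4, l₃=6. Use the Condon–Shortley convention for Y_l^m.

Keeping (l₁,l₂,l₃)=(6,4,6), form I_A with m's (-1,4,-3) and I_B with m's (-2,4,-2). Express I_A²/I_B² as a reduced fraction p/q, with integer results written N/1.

Shared (l₁,l₂,l₃)=(6,4,6): N and (l;000)² cancel in I_A²/I_B².
A: Δ = 4!·8!·4!/17! = 1/15315300; Racah Σ t=4..4: t=4:+1/414720 = 1/414720; ⇒ 3j(6 4 6; -1 4 -3)² = 49/2431, sgn -1
B: Δ = 4!·8!·4!/17! = 1/15315300; Racah Σ t=4..4: t=4:+1/331776 = 1/331776; ⇒ 3j(6 4 6; -2 4 -2)² = 490/21879, sgn +1
I_A²/I_B² = (49/2431)/(490/21879) = 9/10

9/10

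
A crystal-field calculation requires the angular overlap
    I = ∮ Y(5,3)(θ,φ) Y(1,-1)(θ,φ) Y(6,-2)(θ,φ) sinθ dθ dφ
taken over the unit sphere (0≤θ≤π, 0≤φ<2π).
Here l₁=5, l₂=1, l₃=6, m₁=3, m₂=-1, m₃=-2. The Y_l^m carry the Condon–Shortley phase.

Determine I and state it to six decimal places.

Rules hold: Σm=0, L=12 even, 4≤6≤6.
N = 11·3·13 = 429
Δ = 0!·10!·2!/13! = 1/858
Racah Σ t=0..0: t=0:+1/14400 = 1/14400
⇒ 3j(5 1 6; 0 0 0)² = 6/143, sgn +1
Racah Σ t=0..0: t=0:+1/161280 = 1/161280
⇒ 3j(5 1 6; 3 -1 -2)² = 1/143, sgn +1
4πI² = N·(3j₀)²·(3jₘ)² = 18/143
I = +1·√(0.125874/4π) = 0.10008369

0.100084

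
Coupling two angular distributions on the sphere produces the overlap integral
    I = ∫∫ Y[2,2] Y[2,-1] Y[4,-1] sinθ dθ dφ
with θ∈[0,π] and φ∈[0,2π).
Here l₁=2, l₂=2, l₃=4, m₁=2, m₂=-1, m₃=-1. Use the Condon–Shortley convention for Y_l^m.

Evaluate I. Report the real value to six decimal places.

Checks pass: Σm=0; 8 even; l₃=4∈[0,4].
(2·2+1)(2·2+1)(2·4+1) = 225
Δ: 0! 4! 4! / 9! → 1/630
sum: t=0:+1/16 = 1/16
3j²(2 2 4; 0 0 0) = Δ·Π!·Σ² = 2/35  (sign +1)
sum: t=0:+1/144 = 1/144
3j²(2 2 4; 2 -1 -1) = Δ·Π!·Σ² = 1/126  (sign -1)
combine: 4πI² = 225·2/35·1/126 = 5/49
take √, sign -1: I = -0.09011188

-0.090112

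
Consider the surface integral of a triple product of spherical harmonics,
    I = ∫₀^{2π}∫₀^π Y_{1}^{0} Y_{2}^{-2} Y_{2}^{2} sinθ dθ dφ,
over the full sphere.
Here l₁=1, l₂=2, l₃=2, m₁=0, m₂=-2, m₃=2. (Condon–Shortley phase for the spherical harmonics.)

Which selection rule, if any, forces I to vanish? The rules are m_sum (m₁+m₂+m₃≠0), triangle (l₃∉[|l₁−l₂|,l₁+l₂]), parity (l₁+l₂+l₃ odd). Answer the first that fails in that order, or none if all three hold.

parity

Σmᵢ = 0  ✓
l₃∈[|l₁−l₂|,l₁+l₂]=[1,3], have l₃=2  ✓
Σlᵢ = 5 ⇒ odd  ✗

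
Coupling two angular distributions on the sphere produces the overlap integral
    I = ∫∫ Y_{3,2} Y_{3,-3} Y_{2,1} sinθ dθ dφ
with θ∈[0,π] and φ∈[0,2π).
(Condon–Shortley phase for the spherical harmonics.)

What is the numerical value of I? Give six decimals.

m-sum 0 ✓  L=8 even ✓  0≤2≤6 ✓
Π(2lᵢ+1) = 7×7×5 = 245
triangle coeff Δ(3,3,2) = 1/3780
Σ_t [1,3]: t=1:−1/24 t=2:+1/4 t=3:−1/24 = 1/6
(3j)²=4/105 [(3 3 2; 0 0 0)], sign=+1
Σ_t [0,0]: t=0:+1/48 = 1/48
(3j)²=5/84 [(3 3 2; 2 -3 1)], sign=-1
⇒ 4πI² = 5/9
I = (-1)√(5/9/(4π)) = -0.21026104

-0.210261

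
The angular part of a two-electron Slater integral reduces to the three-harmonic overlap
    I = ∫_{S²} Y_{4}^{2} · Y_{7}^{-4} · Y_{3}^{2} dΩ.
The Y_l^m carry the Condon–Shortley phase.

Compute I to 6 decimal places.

0.250850

Rules hold: Σm=0, L=14 even, 3≤3≤11.
N = 9·15·7 = 945
Δ = 8!·0!·6!/15! = 1/45045
Racah Σ t=4..4: t=4:+1/20736 = 1/20736
⇒ 3j(4 7 3; 0 0 0)² = 35/1287, sgn -1
Racah Σ t=2..2: t=2:+1/172800 = 1/172800
⇒ 3j(4 7 3; 2 -4 2)² = 2/65, sgn -1
4πI² = N·(3j₀)²·(3jₘ)² = 1470/1859
I = +1·√(0.790748/4π) = 0.25084996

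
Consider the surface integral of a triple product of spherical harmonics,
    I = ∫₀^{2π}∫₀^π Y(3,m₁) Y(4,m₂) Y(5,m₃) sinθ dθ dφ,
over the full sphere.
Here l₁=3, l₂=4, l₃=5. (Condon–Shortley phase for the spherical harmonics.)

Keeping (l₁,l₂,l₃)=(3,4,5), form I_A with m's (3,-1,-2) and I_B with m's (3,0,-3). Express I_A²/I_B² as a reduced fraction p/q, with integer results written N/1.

5/6

Same 3,4,5: normalisation and zero-m 3j drop out of the ratio.
A: Δ: 2! 4! 6! / 13! → 1/180180; sum: t=0:+1/1728 = 1/1728; 3j²(3 4 5; 3 -1 -2) = Δ·Π!·Σ² = 25/858  (sign -1)
B: Δ: 2! 4! 6! / 13! → 1/180180; sum: t=0:+1/2304 = 1/2304; 3j²(3 4 5; 3 0 -3) = Δ·Π!·Σ² = 5/143  (sign +1)
I_A²/I_B² = (25/858)/(5/143) = 5/6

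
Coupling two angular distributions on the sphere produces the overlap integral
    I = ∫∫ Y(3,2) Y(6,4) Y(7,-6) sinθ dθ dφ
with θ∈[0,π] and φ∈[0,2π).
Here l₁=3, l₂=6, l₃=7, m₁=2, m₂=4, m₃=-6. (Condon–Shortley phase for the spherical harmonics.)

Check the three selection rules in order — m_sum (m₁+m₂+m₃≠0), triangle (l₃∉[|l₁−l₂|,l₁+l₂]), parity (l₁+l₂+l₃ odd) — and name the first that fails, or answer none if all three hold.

Σmᵢ = 0  ✓
l₃∈[|l₁−l₂|,l₁+l₂]=[3,9], have l₃=7  ✓
Σlᵢ = 16 ⇒ even  ✓

none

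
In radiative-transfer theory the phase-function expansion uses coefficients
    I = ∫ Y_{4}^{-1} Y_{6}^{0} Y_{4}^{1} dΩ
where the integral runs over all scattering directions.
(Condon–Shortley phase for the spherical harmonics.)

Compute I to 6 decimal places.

m-sum 0 ✓  L=14 even ✓  2≤4≤10 ✓
Π(2lᵢ+1) = 9×13×9 = 1053
triangle coeff Δ(4,6,4) = 1/1261260
Σ_t [2,4]: t=2:+1/4608 t=3:−1/1296 t=4:+1/4608 = -7/20736
(3j)²=20/1287 [(4 6 4; 0 0 0)], sign=-1
Σ_t [3,5]: t=3:−1/2592 t=4:+1/2304 t=5:−1/28800 = 7/518400
(3j)²=1/25740 [(4 6 4; -1 0 1)], sign=-1
⇒ 4πI² = 1/1573
I = (+1)√(1/1573/(4π)) = 0.00711264

0.007113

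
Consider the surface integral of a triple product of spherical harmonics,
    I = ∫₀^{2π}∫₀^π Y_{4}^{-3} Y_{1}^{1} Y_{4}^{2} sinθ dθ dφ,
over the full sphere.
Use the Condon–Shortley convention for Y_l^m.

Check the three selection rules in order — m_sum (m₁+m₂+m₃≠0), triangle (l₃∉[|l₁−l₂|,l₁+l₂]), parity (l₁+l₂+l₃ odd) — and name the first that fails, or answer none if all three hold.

parity

azimuthal sum: -3 + 1 + 2 = 0  ✓
3 ≤ 4 ≤ 5 (triangle on l)  ✓
L = 4 + 1 + 4 = 9 (odd)  ✗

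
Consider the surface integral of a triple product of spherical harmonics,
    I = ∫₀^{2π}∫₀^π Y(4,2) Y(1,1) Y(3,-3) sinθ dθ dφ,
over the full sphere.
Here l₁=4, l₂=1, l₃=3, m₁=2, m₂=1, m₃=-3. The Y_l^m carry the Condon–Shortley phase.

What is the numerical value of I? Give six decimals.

m-sum 0 ✓  L=8 even ✓  3≤3≤5 ✓
Π(2lᵢ+1) = 9×3×7 = 189
triangle coeff Δ(4,1,3) = 1/252
Σ_t [1,1]: t=1:−1/36 = -1/36
(3j)²=4/63 [(4 1 3; 0 0 0)], sign=+1
Σ_t [2,2]: t=2:+1/1440 = 1/1440
(3j)²=1/252 [(4 1 3; 2 1 -3)], sign=+1
⇒ 4πI² = 1/21
I = (+1)√(1/21/(4π)) = 0.06155813

0.061558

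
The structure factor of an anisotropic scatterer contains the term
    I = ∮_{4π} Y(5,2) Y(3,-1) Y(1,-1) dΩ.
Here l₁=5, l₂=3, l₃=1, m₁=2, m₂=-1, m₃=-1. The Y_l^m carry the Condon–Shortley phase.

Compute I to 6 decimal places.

0.000000

triangle: need 2≤l₃≤8, have 1; I=0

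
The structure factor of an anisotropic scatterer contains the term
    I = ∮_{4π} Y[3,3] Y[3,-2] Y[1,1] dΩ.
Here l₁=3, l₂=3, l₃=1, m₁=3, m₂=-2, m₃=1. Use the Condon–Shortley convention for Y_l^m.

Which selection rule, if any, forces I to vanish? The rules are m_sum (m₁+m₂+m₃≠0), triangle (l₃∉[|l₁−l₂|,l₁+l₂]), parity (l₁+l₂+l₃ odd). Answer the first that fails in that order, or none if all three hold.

azimuthal sum: 3 − 2 + 1 = 2  ✗
0 ≤ 1 ≤ 6 (triangle on l)
L = 3 + 3 + 1 = 7 (odd)

m_sum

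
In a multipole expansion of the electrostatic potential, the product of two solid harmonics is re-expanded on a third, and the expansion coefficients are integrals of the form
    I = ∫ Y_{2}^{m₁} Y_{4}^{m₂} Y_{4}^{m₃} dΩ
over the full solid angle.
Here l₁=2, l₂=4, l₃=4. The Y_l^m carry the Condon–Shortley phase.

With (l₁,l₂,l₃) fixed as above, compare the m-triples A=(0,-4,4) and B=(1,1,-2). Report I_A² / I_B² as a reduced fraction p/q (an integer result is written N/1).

Shared (l₁,l₂,l₃)=(2,4,4): N and (l;000)² cancel in I_A²/I_B².
A: Δ = 2!·2!·6!/11! = 1/13860; Racah Σ t=0..0: t=0:+1/2880 = 1/2880; ⇒ 3j(2 4 4; 0 -4 4)² = 28/495, sgn +1
B: Δ = 2!·2!·6!/11! = 1/13860; Racah Σ t=0..1: t=0:+1/240 t=1:−1/96 = -1/160; ⇒ 3j(2 4 4; 1 1 -2)² = 27/1540, sgn -1
I_A²/I_B² = (28/495)/(27/1540) = 784/243

784/243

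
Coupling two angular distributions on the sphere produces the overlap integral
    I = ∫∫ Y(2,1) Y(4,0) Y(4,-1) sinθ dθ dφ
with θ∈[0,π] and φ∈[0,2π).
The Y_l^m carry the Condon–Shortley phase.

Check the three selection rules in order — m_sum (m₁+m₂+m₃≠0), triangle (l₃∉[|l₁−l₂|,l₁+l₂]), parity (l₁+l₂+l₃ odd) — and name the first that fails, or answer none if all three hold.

none

Σmᵢ = 0  ✓
l₃∈[|l₁−l₂|,l₁+l₂]=[2,6], have l₃=4  ✓
Σlᵢ = 10 ⇒ even  ✓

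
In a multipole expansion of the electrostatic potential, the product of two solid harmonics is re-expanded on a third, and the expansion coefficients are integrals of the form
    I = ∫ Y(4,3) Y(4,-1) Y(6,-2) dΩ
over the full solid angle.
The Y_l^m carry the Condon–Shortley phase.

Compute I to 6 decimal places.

-0.165283

Rules hold: Σm=0, L=14 even, 0≤6≤8.
N = 9·9·13 = 1053
Δ = 2!·6!·6!/15! = 1/1261260
Racah Σ t=0..2: t=0:+1/4608 t=1:−1/1296 t=2:+1/4608 = -7/20736
⇒ 3j(4 4 6; 0 0 0)² = 20/1287, sgn -1
Racah Σ t=0..1: t=0:+1/8640 t=1:−1/34560 = 1/11520
⇒ 3j(4 4 6; 3 -1 -2)² = 3/143, sgn +1
4πI² = N·(3j₀)²·(3jₘ)² = 540/1573
I = -1·√(0.343293/4π) = -0.16528277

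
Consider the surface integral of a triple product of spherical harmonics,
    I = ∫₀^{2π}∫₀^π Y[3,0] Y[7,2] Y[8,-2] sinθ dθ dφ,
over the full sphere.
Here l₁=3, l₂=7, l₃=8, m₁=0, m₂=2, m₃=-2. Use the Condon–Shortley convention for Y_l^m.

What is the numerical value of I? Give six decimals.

Rules hold: Σm=0, L=18 even, 4≤8≤10.
N = 7·15·17 = 1785
Δ = 2!·4!·12!/19! = 1/5290740
Racah Σ t=0..2: t=0:+1/7257600 t=1:−1/2073600 t=2:+1/7257600 = -1/4838400
⇒ 3j(3 7 8; 0 0 0)² = 252/20995, sgn -1
Racah Σ t=0..2: t=0:+1/26127360 t=1:−1/3870720 t=2:+1/7257600 = -43/522547200
⇒ 3j(3 7 8; 0 2 -2)² = 1849/352716, sgn -1
4πI² = N·(3j₀)²·(3jₘ)² = 116487/1037153
I = +1·√(0.112314/4π) = 0.09453930

0.094539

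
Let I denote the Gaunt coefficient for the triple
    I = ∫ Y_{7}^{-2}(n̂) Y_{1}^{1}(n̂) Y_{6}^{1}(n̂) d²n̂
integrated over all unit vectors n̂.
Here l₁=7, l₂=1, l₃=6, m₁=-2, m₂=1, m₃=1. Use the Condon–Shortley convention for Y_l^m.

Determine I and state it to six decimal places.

Checks pass: Σm=0; 14 even; l₃=6∈[6,8].
(2·7+1)(2·1+1)(2·6+1) = 585
Δ: 2! 12! 0! / 15! → 1/1365
sum: t=1:−1/518400 = -1/518400
3j²(7 1 6; 0 0 0) = Δ·Π!·Σ² = 7/195  (sign -1)
sum: t=2:+1/1209600 = 1/1209600
3j²(7 1 6; -2 1 1) = Δ·Π!·Σ² = 12/455  (sign -1)
combine: 4πI² = 585·7/195·12/455 = 36/65
take √, sign +1: I = 0.20993732

0.209937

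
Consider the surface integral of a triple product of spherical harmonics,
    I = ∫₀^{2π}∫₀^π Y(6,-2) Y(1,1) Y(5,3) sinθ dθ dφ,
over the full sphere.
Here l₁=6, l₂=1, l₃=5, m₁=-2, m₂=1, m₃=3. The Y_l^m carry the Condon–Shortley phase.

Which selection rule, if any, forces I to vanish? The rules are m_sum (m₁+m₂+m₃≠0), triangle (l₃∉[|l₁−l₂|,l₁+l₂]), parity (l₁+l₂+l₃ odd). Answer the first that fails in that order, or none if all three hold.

azimuthal sum: -2 + 1 + 3 = 2  ✗
5 ≤ 5 ≤ 7 (triangle on l)
L = 6 + 1 + 5 = 12 (even)

m_sum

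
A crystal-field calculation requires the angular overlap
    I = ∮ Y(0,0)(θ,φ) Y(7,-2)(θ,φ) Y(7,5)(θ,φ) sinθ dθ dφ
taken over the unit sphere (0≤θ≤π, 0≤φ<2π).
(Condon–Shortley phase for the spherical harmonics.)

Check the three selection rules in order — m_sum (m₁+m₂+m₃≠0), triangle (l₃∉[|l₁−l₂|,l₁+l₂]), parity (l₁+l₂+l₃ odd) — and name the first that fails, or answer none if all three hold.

azimuthal sum: 0 − 2 + 5 = 3  ✗
7 ≤ 7 ≤ 7 (triangle on l)
L = 0 + 7 + 7 = 14 (even)

m_sum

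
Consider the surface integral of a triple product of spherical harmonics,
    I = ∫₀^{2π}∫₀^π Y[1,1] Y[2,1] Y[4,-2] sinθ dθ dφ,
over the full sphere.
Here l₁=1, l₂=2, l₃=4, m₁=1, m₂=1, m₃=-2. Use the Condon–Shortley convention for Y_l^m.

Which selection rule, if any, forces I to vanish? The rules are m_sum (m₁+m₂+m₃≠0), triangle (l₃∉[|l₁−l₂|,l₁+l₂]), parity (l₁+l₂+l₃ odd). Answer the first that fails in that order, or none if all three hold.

triangle

azimuthal sum: 1 + 1 − 2 = 0  ✓
1 ≤ 4 ≤ 3 (triangle on l)  ✗
L = 1 + 2 + 4 = 7 (odd)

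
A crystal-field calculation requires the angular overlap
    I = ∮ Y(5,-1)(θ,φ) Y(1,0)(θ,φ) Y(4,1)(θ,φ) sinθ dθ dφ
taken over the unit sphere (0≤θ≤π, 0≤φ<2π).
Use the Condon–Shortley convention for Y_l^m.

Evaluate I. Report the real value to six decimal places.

-0.240571

Checks pass: Σm=0; 10 even; l₃=4∈[4,6].
(2·5+1)(2·1+1)(2·4+1) = 297
Δ: 2! 8! 0! / 11! → 1/495
sum: t=1:−1/576 = -1/576
3j²(5 1 4; 0 0 0) = Δ·Π!·Σ² = 5/99  (sign -1)
sum: t=1:−1/720 = -1/720
3j²(5 1 4; -1 0 1) = Δ·Π!·Σ² = 8/165  (sign +1)
combine: 4πI² = 297·5/99·8/165 = 8/11
take √, sign -1: I = -0.24057125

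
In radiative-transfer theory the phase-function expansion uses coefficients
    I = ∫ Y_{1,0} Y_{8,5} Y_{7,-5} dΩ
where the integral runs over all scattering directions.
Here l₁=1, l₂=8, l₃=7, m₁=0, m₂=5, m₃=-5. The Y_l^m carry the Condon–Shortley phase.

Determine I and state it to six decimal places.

Checks pass: Σm=0; 16 even; l₃=7∈[7,9].
(2·1+1)(2·8+1)(2·7+1) = 765
Δ: 2! 0! 14! / 17! → 1/2040
sum: t=1:−1/25401600 = -1/25401600
3j²(1 8 7; 0 0 0) = Δ·Π!·Σ² = 8/255  (sign +1)
sum: t=1:−1/958003200 = -1/958003200
3j²(1 8 7; 0 5 -5) = Δ·Π!·Σ² = 13/680  (sign -1)
combine: 4πI² = 765·8/255·13/680 = 39/85
take √, sign -1: I = -0.19108118

-0.191081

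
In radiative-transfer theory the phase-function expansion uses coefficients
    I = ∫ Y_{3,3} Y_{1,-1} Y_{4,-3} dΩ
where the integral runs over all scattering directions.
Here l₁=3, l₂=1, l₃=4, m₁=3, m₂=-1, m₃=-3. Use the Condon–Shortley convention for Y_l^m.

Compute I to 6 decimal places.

0.000000

m-sum = 3 − 1 − 3 = -1 ≠ 0 ⇒ I = 0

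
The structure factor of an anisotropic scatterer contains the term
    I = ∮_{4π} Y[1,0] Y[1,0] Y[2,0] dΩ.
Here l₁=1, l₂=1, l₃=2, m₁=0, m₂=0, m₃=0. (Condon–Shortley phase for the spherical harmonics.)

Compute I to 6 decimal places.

Checks pass: Σm=0; 4 even; l₃=2∈[0,2].
(2·1+1)(2·1+1)(2·2+1) = 45
Δ: 0! 2! 2! / 5! → 1/30
sum: t=0:+1/1 = 1/1
3j²(1 1 2; 0 0 0) = Δ·Π!·Σ² = 2/15  (sign +1)
(m-triple is (0,0,0) — same symbol as above.)
combine: 4πI² = 45·2/15·2/15 = 4/5
take √, sign +1: I = 0.25231325

0.252313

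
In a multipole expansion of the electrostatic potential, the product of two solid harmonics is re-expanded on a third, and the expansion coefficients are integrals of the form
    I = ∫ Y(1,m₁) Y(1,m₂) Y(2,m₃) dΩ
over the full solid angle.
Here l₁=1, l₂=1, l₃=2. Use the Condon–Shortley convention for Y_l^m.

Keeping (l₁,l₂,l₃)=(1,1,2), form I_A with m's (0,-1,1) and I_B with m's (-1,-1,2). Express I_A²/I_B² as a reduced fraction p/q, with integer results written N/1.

Same 1,1,2: normalisation and zero-m 3j drop out of the ratio.
A: Δ: 0! 2! 2! / 5! → 1/30; sum: t=0:+1/2 = 1/2; 3j²(1 1 2; 0 -1 1) = Δ·Π!·Σ² = 1/10  (sign -1)
B: Δ: 0! 2! 2! / 5! → 1/30; sum: t=0:+1/4 = 1/4; 3j²(1 1 2; -1 -1 2) = Δ·Π!·Σ² = 1/5  (sign +1)
I_A²/I_B² = (1/10)/(1/5) = 1/2

1/2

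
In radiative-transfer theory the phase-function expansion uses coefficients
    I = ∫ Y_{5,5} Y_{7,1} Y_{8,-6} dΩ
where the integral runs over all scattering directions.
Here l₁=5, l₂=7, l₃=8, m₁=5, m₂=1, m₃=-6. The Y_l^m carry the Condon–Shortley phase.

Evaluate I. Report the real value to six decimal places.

m-sum 0 ✓  L=20 even ✓  2≤8≤12 ✓
Π(2lᵢ+1) = 11×15×17 = 2805
triangle coeff Δ(5,7,8) = 1/814773960
Σ_t [0,4]: t=0:+1/87091200 t=1:−1/4976640 t=2:+1/2073600 t=3:−1/4976640 t=4:+1/87091200 = 1/9676800
(3j)²=360/46189 [(5 7 8; 0 0 0)], sign=+1
Σ_t [0,0]: t=0:+1/1393459200 = 1/1393459200
(3j)²=15/1292 [(5 7 8; 5 1 -6)], sign=+1
⇒ 4πI² = 20250/79781
I = (+1)√(20250/79781/(4π)) = 0.14212087

0.142121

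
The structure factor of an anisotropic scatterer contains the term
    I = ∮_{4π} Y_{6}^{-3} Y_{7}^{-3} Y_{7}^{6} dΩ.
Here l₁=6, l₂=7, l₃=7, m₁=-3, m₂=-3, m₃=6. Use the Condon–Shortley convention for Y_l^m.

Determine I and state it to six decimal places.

0.095399

Rules hold: Σm=0, L=20 even, 1≤7≤13.
N = 13·15·15 = 2925
Δ = 6!·6!·8!/21! = 1/2444321880
Racah Σ t=0..6: t=0:+1/2612736000 t=1:−1/20736000 t=2:+1/1658880 t=3:−1/746496 t=4:+1/1658880 t=5:−1/20736000 t=6:+1/2612736000 = -1/4354560
⇒ 3j(6 7 7; 0 0 0)² = 1000/138567, sgn +1
Racah Σ t=3..4: t=3:−1/130636800 t=4:+1/232243200 = -1/298598400
⇒ 3j(6 7 7; -3 -3 6)² = 7/1292, sgn +1
4πI² = N·(3j₀)²·(3jₘ)² = 131250/1147619
I = +1·√(0.114367/4π) = 0.09539945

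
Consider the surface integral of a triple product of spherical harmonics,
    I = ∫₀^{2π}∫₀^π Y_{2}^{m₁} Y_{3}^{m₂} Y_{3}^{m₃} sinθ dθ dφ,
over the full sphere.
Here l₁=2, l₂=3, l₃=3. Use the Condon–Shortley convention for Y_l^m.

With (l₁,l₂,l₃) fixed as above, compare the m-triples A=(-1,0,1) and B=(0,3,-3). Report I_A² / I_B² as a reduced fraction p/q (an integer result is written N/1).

2/25

l's match ⇒ only the (l;m) 3-j factors differ between A and B.
A: triangle coeff Δ(2,3,3) = 1/3780; Σ_t [1,2]: t=1:−1/8 t=2:+1/12 = -1/24; (3j)²=1/210 [(2 3 3; -1 0 1)], sign=-1
B: triangle coeff Δ(2,3,3) = 1/3780; Σ_t [2,2]: t=2:+1/96 = 1/96; (3j)²=5/84 [(2 3 3; 0 3 -3)], sign=+1
I_A²/I_B² = (1/210)/(5/84) = 2/25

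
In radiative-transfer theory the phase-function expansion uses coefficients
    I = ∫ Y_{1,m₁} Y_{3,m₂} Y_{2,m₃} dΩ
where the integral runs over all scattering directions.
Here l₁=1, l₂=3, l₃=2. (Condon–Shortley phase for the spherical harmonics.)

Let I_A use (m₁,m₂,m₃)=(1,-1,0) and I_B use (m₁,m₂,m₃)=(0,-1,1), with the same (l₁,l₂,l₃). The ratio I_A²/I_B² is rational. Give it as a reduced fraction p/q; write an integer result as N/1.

3/4

Shared (l₁,l₂,l₃)=(1,3,2): N and (l;000)² cancel in I_A²/I_B².
A: Δ = 2!·0!·4!/7! = 1/105; Racah Σ t=0..0: t=0:+1/8 = 1/8; ⇒ 3j(1 3 2; 1 -1 0)² = 2/35, sgn +1
B: Δ = 2!·0!·4!/7! = 1/105; Racah Σ t=1..1: t=1:−1/6 = -1/6; ⇒ 3j(1 3 2; 0 -1 1)² = 8/105, sgn +1
I_A²/I_B² = (2/35)/(8/105) = 3/4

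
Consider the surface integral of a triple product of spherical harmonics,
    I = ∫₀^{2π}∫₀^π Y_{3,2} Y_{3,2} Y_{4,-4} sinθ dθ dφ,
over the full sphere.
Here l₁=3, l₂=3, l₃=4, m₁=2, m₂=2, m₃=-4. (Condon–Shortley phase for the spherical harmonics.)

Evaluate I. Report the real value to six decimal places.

m-sum 0 ✓  L=10 even ✓  0≤4≤6 ✓
Π(2lᵢ+1) = 7×7×9 = 441
triangle coeff Δ(3,3,4) = 1/34650
Σ_t [0,2]: t=0:+1/72 t=1:−1/16 t=2:+1/72 = -5/144
(3j)²=2/77 [(3 3 4; 0 0 0)], sign=-1
Σ_t [1,1]: t=1:−1/576 = -1/576
(3j)²=5/99 [(3 3 4; 2 2 -4)], sign=-1
⇒ 4πI² = 70/121
I = (+1)√(70/121/(4π)) = 0.21456131

0.214561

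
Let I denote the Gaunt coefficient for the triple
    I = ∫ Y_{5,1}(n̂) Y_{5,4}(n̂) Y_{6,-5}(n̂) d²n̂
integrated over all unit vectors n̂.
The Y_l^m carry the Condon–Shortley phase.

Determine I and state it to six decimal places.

Checks pass: Σm=0; 16 even; l₃=6∈[0,10].
(2·5+1)(2·5+1)(2·6+1) = 1573
Δ: 4! 6! 6! / 17! → 1/28588560
sum: t=0:+1/345600 t=1:−1/13824 t=2:+1/5184 t=3:−1/13824 t=4:+1/345600 = 7/129600
3j²(5 5 6; 0 0 0) = Δ·Π!·Σ² = 80/7293  (sign +1)
sum: t=3:−1/518400 t=4:+1/2073600 = -1/691200
3j²(5 5 6; 1 4 -5) = Δ·Π!·Σ² = 81/4420  (sign +1)
combine: 4πI² = 1573·80/7293·81/4420 = 1188/3757
take √, sign +1: I = 0.15862904

0.158629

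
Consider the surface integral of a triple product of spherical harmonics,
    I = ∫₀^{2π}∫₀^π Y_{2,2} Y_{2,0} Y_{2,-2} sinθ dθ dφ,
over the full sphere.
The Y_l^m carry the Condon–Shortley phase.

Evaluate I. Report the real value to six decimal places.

Rules hold: Σm=0, L=6 even, 0≤2≤4.
N = 5·5·5 = 125
Δ = 2!·2!·2!/7! = 1/630
Racah Σ t=0..2: t=0:+1/8 t=1:−1/1 t=2:+1/8 = -3/4
⇒ 3j(2 2 2; 0 0 0)² = 2/35, sgn -1
Racah Σ t=0..0: t=0:+1/8 = 1/8
⇒ 3j(2 2 2; 2 0 -2)² = 2/35, sgn +1
4πI² = N·(3j₀)²·(3jₘ)² = 20/49
I = -1·√(0.408163/4π) = -0.18022375

-0.180224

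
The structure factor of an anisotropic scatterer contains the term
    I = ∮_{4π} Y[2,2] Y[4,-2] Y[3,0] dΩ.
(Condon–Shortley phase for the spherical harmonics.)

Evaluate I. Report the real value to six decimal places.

l₁+l₂+l₃=9 is odd: 3j(l;000)=0 ⇒ I=0

0.000000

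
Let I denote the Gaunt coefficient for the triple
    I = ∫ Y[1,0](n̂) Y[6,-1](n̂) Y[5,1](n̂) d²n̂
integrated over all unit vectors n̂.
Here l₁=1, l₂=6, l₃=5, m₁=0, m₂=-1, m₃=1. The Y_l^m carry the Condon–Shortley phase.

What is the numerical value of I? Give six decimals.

-0.241725

Rules hold: Σm=0, L=12 even, 5≤5≤7.
N = 3·13·11 = 429
Δ = 2!·0!·10!/13! = 1/858
Racah Σ t=1..1: t=1:−1/14400 = -1/14400
⇒ 3j(1 6 5; 0 0 0)² = 6/143, sgn +1
Racah Σ t=1..1: t=1:−1/17280 = -1/17280
⇒ 3j(1 6 5; 0 -1 1)² = 35/858, sgn -1
4πI² = N·(3j₀)²·(3jₘ)² = 105/143
I = -1·√(0.734266/4π) = -0.24172507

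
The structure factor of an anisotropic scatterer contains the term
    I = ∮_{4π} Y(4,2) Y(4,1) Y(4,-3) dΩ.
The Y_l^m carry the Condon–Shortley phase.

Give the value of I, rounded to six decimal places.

-0.063661

m-sum 0 ✓  L=12 even ✓  0≤4≤8 ✓
Π(2lᵢ+1) = 9×9×9 = 729
triangle coeff Δ(4,4,4) = 1/450450
Σ_t [0,4]: t=0:+1/13824 t=1:−1/216 t=2:+1/64 t=3:−1/216 t=4:+1/13824 = 5/768
(3j)²=18/1001 [(4 4 4; 0 0 0)], sign=+1
Σ_t [1,2]: t=1:−1/864 t=2:+1/576 = 1/1728
(3j)²=5/1287 [(4 4 4; 2 1 -3)], sign=-1
⇒ 4πI² = 7290/143143
I = (-1)√(7290/143143/(4π)) = -0.06366105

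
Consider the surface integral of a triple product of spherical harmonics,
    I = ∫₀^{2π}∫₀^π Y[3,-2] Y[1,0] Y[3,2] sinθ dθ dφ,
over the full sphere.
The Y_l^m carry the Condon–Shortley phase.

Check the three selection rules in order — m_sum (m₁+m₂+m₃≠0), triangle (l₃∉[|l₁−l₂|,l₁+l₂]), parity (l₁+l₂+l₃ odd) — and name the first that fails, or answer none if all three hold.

m₁+m₂+m₃ = -2 + 0 + 2 = 0  ✓
triangle: |3−1|=2 ≤ l₃=3 ≤ 3+1=4  ✓
parity: l₁+l₂+l₃ = 7 is odd  ✗

parity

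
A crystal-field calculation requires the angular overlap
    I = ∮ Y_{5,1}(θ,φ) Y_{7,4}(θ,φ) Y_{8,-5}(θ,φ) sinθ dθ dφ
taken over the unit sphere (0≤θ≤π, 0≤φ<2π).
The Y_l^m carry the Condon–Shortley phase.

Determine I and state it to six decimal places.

0.040568

Rules hold: Σm=0, L=20 even, 2≤8≤12.
N = 11·15·17 = 2805
Δ = 4!·6!·10!/21! = 1/814773960
Racah Σ t=0..4: t=0:+1/87091200 t=1:−1/4976640 t=2:+1/2073600 t=3:−1/4976640 t=4:+1/87091200 = 1/9676800
⇒ 3j(5 7 8; 0 0 0)² = 360/46189, sgn +1
Racah Σ t=1..4: t=1:−1/783820800 t=2:+1/69672960 t=3:−1/58060800 t=4:+1/522547200 = -1/447897600
⇒ 3j(5 7 8; 1 4 -5)² = 11/11628, sgn +1
4πI² = N·(3j₀)²·(3jₘ)² = 1650/79781
I = +1·√(0.0206816/4π) = 0.04056835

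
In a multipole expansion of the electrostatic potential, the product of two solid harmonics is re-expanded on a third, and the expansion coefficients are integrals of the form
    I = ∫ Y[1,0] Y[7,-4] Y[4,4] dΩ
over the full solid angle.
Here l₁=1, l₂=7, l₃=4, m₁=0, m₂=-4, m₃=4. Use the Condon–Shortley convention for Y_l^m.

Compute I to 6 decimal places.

l₃=4 ∉ [6,8] — triangle fails ⇒ I = 0

0.000000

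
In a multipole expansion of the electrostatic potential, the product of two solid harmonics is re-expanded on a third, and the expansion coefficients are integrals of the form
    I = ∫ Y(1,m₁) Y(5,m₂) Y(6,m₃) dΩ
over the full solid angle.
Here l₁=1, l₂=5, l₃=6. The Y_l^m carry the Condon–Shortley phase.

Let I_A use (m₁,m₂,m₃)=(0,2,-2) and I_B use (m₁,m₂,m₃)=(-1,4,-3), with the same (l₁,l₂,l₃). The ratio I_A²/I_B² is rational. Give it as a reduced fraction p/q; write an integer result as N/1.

32/3

Shared (l₁,l₂,l₃)=(1,5,6): N and (l;000)² cancel in I_A²/I_B².
A: Δ = 0!·2!·10!/13! = 1/858; Racah Σ t=0..0: t=0:+1/30240 = 1/30240; ⇒ 3j(1 5 6; 0 2 -2)² = 16/429, sgn +1
B: Δ = 0!·2!·10!/13! = 1/858; Racah Σ t=0..0: t=0:+1/725760 = 1/725760; ⇒ 3j(1 5 6; -1 4 -3)² = 1/286, sgn -1
I_A²/I_B² = (16/429)/(1/286) = 32/3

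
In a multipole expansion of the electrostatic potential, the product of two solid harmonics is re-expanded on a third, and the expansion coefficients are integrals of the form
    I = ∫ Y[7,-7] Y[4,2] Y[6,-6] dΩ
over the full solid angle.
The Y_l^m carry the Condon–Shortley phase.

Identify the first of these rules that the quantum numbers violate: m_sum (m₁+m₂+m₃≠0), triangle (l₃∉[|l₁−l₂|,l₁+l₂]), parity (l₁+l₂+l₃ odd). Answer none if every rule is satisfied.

m_sum

Σmᵢ = -11  ✗
l₃∈[|l₁−l₂|,l₁+l₂]=[3,11], have l₃=6
Σlᵢ = 17 ⇒ odd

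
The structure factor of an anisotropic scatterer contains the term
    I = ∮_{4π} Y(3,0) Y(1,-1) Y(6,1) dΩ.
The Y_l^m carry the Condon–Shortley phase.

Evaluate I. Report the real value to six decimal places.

|3−1|≤6≤3+1 violated ⇒ I = 0

0.000000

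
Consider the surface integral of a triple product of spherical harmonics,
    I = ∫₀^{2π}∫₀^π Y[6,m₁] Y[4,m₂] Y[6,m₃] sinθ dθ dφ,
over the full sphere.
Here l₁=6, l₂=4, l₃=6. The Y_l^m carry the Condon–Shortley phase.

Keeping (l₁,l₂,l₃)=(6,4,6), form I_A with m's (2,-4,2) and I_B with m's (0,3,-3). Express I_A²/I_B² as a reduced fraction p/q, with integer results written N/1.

Same 6,4,6: normalisation and zero-m 3j drop out of the ratio.
A: Δ: 4! 8! 4! / 17! → 1/15315300; sum: t=0:+1/331776 = 1/331776; 3j²(6 4 6; 2 -4 2) = Δ·Π!·Σ² = 490/21879  (sign +1)
B: Δ: 4! 8! 4! / 17! → 1/15315300; sum: t=3:−1/103680 t=4:+1/207360 = -1/207360; 3j²(6 4 6; 0 3 -3) = Δ·Π!·Σ² = 21/2431  (sign +1)
I_A²/I_B² = (490/21879)/(21/2431) = 70/27

70/27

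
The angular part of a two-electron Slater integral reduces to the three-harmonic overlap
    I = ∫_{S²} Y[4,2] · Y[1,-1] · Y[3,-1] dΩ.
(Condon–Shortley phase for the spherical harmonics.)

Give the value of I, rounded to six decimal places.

0.238414

Checks pass: Σm=0; 8 even; l₃=3∈[3,5].
(2·4+1)(2·1+1)(2·3+1) = 189
Δ: 2! 6! 0! / 9! → 1/252
sum: t=1:−1/36 = -1/36
3j²(4 1 3; 0 0 0) = Δ·Π!·Σ² = 4/63  (sign +1)
sum: t=0:+1/96 = 1/96
3j²(4 1 3; 2 -1 -1) = Δ·Π!·Σ² = 5/84  (sign +1)
combine: 4πI² = 189·4/63·5/84 = 5/7
take √, sign +1: I = 0.23841361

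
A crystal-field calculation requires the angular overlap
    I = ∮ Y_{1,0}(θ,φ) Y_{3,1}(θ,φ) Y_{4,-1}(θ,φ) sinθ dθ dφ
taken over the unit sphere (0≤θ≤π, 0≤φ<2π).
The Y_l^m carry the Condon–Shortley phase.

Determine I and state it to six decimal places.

Checks pass: Σm=0; 8 even; l₃=4∈[2,4].
(2·1+1)(2·3+1)(2·4+1) = 189
Δ: 0! 2! 6! / 9! → 1/252
sum: t=0:+1/36 = 1/36
3j²(1 3 4; 0 0 0) = Δ·Π!·Σ² = 4/63  (sign +1)
sum: t=0:+1/48 = 1/48
3j²(1 3 4; 0 1 -1) = Δ·Π!·Σ² = 5/84  (sign -1)
combine: 4πI² = 189·4/63·5/84 = 5/7
take √, sign -1: I = -0.23841361

-0.238414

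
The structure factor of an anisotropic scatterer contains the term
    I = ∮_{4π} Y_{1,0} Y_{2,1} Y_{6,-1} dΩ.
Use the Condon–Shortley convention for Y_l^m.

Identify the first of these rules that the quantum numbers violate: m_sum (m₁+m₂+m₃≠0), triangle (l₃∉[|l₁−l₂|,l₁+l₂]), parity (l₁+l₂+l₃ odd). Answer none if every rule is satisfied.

Σmᵢ = 0  ✓
l₃∈[|l₁−l₂|,l₁+l₂]=[1,3], have l₃=6  ✗
Σlᵢ = 9 ⇒ odd

triangle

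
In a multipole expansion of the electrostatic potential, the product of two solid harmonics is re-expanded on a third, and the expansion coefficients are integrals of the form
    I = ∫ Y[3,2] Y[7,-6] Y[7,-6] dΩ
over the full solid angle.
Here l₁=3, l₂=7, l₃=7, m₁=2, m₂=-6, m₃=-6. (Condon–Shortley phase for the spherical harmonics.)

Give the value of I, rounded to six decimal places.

0.000000

Σmᵢ = -10 ≠ 0, so the φ-integral vanishes; I = 0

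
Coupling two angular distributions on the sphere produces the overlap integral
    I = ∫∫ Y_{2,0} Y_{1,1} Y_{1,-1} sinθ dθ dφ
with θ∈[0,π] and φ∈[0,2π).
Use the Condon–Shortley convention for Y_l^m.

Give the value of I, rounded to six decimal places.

m-sum 0 ✓  L=4 even ✓  1≤1≤3 ✓
Π(2lᵢ+1) = 5×3×3 = 45
triangle coeff Δ(2,1,1) = 1/30
Σ_t [1,1]: t=1:−1/1 = -1/1
(3j)²=2/15 [(2 1 1; 0 0 0)], sign=+1
Σ_t [2,2]: t=2:+1/4 = 1/4
(3j)²=1/30 [(2 1 1; 0 1 -1)], sign=+1
⇒ 4πI² = 1/5
I = (+1)√(1/5/(4π)) = 0.12615663

0.126157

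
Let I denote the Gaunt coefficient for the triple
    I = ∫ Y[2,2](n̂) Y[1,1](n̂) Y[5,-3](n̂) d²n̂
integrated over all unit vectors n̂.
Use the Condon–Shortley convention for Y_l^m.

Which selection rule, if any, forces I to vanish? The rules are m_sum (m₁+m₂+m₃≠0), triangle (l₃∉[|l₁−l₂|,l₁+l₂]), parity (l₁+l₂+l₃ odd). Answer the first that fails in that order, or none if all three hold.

triangle

azimuthal sum: 2 + 1 − 3 = 0  ✓
1 ≤ 5 ≤ 3 (triangle on l)  ✗
L = 2 + 1 + 5 = 8 (even)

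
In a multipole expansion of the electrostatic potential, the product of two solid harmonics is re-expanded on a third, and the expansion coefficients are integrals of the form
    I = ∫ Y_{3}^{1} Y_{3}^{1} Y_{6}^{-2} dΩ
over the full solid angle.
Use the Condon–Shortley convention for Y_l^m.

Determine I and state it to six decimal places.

0.242943

Rules hold: Σm=0, L=12 even, 0≤6≤6.
N = 7·7·13 = 637
Δ = 0!·6!·6!/13! = 1/12012
Racah Σ t=0..0: t=0:+1/1296 = 1/1296
⇒ 3j(3 3 6; 0 0 0)² = 100/3003, sgn +1
Racah Σ t=0..0: t=0:+1/2304 = 1/2304
⇒ 3j(3 3 6; 1 1 -2)² = 5/143, sgn +1
4πI² = N·(3j₀)²·(3jₘ)² = 3500/4719
I = +1·√(0.741683/4π) = 0.24294284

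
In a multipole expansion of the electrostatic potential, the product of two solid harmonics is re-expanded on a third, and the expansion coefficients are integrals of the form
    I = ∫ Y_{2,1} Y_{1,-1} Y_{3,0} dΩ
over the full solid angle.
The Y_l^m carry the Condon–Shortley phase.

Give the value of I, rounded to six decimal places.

Rules hold: Σm=0, L=6 even, 1≤3≤3.
N = 5·3·7 = 105
Δ = 0!·4!·2!/7! = 1/105
Racah Σ t=0..0: t=0:+1/4 = 1/4
⇒ 3j(2 1 3; 0 0 0)² = 3/35, sgn -1
Racah Σ t=0..0: t=0:+1/12 = 1/12
⇒ 3j(2 1 3; 1 -1 0)² = 1/35, sgn -1
4πI² = N·(3j₀)²·(3jₘ)² = 9/35
I = +1·√(0.257143/4π) = 0.14304817

0.143048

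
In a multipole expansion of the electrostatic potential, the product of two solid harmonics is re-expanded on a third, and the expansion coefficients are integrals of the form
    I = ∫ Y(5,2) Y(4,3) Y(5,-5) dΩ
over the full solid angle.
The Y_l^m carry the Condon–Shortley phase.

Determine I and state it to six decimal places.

m-sum 0 ✓  L=14 even ✓  1≤5≤9 ✓
Π(2lᵢ+1) = 11×9×11 = 1089
triangle coeff Δ(5,4,5) = 1/3153150
Σ_t [0,4]: t=0:+1/69120 t=1:−1/1728 t=2:+1/576 t=3:−1/1728 t=4:+1/69120 = 7/11520
(3j)²=2/143 [(5 4 5; 0 0 0)], sign=-1
Σ_t [3,3]: t=3:−1/103680 = -1/103680
(3j)²=7/429 [(5 4 5; 2 3 -5)], sign=-1
⇒ 4πI² = 42/169
I = (+1)√(42/169/(4π)) = 0.14062948

0.140629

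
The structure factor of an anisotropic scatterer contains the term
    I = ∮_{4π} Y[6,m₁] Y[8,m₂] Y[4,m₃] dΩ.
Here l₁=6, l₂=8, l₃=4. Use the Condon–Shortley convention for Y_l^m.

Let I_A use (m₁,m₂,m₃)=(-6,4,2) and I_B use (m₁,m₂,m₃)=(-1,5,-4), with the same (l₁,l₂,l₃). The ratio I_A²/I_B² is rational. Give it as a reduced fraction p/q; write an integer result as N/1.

99/728

Same 6,8,4: normalisation and zero-m 3j drop out of the ratio.
A: Δ: 10! 2! 6! / 19! → 1/23279256; sum: t=10:+1/348364800 = 1/348364800; 3j²(6 8 4; -6 4 2) = Δ·Π!·Σ² = 165/58786  (sign +1)
B: Δ: 10! 2! 6! / 19! → 1/23279256; sum: t=7:−1/43545600 = -1/43545600; 3j²(6 8 4; -1 5 -4) = Δ·Π!·Σ² = 20/969  (sign -1)
I_A²/I_B² = (165/58786)/(20/969) = 99/728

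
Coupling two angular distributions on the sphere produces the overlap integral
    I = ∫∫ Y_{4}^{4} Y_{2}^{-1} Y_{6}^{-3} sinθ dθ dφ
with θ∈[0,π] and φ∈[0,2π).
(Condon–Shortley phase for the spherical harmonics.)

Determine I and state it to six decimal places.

m-sum 0 ✓  L=12 even ✓  2≤6≤6 ✓
Π(2lᵢ+1) = 9×5×13 = 585
triangle coeff Δ(4,2,6) = 1/6435
Σ_t [0,0]: t=0:+1/2304 = 1/2304
(3j)²=5/143 [(4 2 6; 0 0 0)], sign=+1
Σ_t [0,0]: t=0:+1/241920 = 1/241920
(3j)²=1/715 [(4 2 6; 4 -1 -3)], sign=-1
⇒ 4πI² = 45/1573
I = (-1)√(45/1573/(4π)) = -0.04771303

-0.047713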